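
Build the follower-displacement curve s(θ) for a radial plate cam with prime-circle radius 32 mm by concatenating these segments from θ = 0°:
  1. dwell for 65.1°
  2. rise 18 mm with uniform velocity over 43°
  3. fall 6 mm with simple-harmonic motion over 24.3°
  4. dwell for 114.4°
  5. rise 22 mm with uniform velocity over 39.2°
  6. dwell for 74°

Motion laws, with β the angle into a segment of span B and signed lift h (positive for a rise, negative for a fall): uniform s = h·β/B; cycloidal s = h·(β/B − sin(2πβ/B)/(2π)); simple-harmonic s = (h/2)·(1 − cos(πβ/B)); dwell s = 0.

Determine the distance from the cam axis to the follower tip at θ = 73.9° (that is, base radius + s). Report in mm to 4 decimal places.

seg 1 [0°–65.1°] dwell: s stays 0.0000
seg 2 [65.1°–108.1°] uniform, h=18: θ=73.9° here. β=8.8, B=43. 18·8.8/43 = 3.6837 → s = 3.6837
radial distance = base radius + s = 32 + 3.6837 = 35.6837

35.6837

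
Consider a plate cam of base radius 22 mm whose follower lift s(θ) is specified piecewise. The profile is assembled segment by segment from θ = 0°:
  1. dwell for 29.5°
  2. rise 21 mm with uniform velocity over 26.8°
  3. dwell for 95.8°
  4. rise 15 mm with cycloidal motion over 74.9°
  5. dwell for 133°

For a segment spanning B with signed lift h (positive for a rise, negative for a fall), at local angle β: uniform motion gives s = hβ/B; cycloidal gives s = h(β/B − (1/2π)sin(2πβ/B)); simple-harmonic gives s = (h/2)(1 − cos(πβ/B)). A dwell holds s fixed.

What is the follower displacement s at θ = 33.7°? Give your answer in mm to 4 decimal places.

seg 1 [0°–29.5°] dwell: s stays 0.0000
seg 2 [29.5°–56.3°] uniform, h=21: θ=33.7° here. β=4.2, B=26.8. 21·4.2/26.8 = 3.2910 → s = 3.2910

3.2910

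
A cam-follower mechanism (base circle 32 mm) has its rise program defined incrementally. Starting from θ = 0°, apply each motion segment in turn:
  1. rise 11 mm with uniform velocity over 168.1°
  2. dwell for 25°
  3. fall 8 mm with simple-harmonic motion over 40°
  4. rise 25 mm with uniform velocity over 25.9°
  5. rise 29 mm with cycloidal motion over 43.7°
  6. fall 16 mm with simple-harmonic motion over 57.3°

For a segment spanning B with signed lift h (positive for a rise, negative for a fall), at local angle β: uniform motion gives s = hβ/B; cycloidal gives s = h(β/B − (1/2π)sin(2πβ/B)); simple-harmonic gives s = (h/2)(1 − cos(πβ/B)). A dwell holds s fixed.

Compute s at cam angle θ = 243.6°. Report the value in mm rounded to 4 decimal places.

seg 1 [0°–168.1°] uniform, h=11: full span → s += 11 → s = 11.0000
seg 2 [168.1°–193.1°] dwell: s stays 11.0000
seg 3 [193.1°–233.1°] simple-harmonic, h=-8: full span → s += -8 → s = 3.0000
seg 4 [233.1°–259°] uniform, h=25: θ=243.6° here. β=10.5, B=25.9. 25·10.5/25.9 = 10.1351 → s = 13.1351

13.1351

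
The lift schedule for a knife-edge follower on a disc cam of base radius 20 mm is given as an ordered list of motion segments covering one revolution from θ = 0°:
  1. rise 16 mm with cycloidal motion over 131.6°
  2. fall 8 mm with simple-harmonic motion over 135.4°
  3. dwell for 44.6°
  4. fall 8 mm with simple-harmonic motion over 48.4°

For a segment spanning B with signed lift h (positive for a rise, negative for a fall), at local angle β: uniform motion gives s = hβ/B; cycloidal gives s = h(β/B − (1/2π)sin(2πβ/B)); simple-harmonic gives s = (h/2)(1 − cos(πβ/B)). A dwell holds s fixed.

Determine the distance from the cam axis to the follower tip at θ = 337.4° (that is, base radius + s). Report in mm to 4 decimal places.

seg 1 [0°–131.6°] cycloidal, h=16: full span → s += 16 → s = 16.0000
seg 2 [131.6°–267°] simple-harmonic, h=-8: full span → s += -8 → s = 8.0000
seg 3 [267°–311.6°] dwell: s stays 8.0000
seg 4 [311.6°–360°] simple-harmonic, h=-8: θ=337.4° here. β=25.8, B=48.4. -8/2·(1 − cos(π·0.5331)) = -4.4147 → s = 3.5853
radial distance = base radius + s = 20 + 3.5853 = 23.5853

23.5853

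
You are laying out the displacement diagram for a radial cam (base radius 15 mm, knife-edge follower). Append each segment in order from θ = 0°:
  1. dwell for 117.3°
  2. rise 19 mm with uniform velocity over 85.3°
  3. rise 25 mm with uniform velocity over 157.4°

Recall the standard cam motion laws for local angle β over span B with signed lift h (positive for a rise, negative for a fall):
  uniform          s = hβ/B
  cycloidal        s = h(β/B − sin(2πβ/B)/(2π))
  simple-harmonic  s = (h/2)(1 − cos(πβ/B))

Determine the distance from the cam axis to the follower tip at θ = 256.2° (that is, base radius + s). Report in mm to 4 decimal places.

seg 1 [0°–117.3°] dwell: s stays 0.0000
seg 2 [117.3°–202.6°] uniform, h=19: full span → s += 19 → s = 19.0000
seg 3 [202.6°–360°] uniform, h=25: θ=256.2° here. β=53.6, B=157.4. 25·53.6/157.4 = 8.5133 → s = 27.5133
radial distance = base radius + s = 15 + 27.5133 = 42.5133

42.5133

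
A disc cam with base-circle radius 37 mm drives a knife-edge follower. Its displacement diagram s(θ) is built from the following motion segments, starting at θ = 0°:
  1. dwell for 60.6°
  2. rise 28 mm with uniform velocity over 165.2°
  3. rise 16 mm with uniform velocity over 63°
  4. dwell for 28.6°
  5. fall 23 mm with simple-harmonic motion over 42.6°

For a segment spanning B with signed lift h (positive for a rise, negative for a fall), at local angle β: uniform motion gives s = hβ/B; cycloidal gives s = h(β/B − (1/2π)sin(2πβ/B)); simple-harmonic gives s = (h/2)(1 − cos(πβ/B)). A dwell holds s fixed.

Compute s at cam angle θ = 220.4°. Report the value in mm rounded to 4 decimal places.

seg 1 [0°–60.6°] dwell: s stays 0.0000
seg 2 [60.6°–225.8°] uniform, h=28: θ=220.4° here. β=159.8, B=165.2. 28·159.8/165.2 = 27.0847 → s = 27.0847

27.0847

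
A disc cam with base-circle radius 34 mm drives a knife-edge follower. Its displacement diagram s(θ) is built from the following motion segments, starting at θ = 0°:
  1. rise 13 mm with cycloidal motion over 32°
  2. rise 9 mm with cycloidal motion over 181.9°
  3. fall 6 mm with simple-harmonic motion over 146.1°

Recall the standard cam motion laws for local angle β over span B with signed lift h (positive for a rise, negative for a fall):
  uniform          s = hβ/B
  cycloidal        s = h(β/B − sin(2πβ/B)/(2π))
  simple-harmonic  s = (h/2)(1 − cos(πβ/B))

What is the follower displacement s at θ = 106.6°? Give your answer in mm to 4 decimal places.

seg 1 [0°–32°] cycloidal, h=13: full span → s += 13 → s = 13.0000
seg 2 [32°–213.9°] cycloidal, h=9: θ=106.6° here. β=74.6, B=181.9. 9·(0.4101 − sin(2π·0.4101)/(2π)) = 2.9244 → s = 15.9244

15.9244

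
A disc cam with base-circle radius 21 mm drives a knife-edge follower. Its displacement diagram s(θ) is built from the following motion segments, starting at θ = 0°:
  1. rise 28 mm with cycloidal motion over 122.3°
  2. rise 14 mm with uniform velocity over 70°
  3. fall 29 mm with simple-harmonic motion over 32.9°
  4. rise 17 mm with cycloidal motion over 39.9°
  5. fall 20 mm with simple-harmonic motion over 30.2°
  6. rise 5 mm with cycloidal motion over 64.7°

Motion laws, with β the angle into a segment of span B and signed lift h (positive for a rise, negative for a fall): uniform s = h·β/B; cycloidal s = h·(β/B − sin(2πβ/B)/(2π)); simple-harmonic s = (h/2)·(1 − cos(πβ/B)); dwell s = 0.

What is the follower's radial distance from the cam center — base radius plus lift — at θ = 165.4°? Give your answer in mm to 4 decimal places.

seg 1 [0°–122.3°] cycloidal, h=28: full span → s += 28 → s = 28.0000
seg 2 [122.3°–192.3°] uniform, h=14: θ=165.4° here. β=43.1, B=70. 14·43.1/70 = 8.6200 → s = 36.6200
radial distance = base radius + s = 21 + 36.6200 = 57.6200

57.6200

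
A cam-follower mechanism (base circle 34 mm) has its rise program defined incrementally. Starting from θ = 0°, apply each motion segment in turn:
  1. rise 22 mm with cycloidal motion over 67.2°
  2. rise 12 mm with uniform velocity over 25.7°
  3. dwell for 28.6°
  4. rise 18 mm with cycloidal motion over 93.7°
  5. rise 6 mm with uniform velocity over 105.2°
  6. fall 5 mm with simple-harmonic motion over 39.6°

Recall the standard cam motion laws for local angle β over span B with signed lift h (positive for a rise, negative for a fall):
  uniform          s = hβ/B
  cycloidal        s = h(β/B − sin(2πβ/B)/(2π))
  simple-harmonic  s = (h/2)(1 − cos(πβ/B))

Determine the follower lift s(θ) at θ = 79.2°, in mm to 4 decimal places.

seg 1 [0°–67.2°] cycloidal, h=22: full span → s += 22 → s = 22.0000
seg 2 [67.2°–92.9°] uniform, h=12: θ=79.2° here. β=12, B=25.7. 12·12/25.7 = 5.6031 → s = 27.6031

27.6031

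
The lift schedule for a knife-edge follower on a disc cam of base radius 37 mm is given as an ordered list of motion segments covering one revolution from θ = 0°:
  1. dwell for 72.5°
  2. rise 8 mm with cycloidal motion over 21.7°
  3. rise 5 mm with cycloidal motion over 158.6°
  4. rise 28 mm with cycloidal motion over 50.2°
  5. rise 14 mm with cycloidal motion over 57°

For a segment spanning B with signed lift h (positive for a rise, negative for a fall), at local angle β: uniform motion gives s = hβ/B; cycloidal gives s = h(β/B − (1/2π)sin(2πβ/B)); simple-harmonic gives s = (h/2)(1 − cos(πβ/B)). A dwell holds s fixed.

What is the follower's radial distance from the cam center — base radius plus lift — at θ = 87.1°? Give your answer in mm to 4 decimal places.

seg 1 [0°–72.5°] dwell: s stays 0.0000
seg 2 [72.5°–94.2°] cycloidal, h=8: θ=87.1° here. β=14.6, B=21.7. 8·(0.6728 − sin(2π·0.6728)/(2π)) = 6.5089 → s = 6.5089
radial distance = base radius + s = 37 + 6.5089 = 43.5089

43.5089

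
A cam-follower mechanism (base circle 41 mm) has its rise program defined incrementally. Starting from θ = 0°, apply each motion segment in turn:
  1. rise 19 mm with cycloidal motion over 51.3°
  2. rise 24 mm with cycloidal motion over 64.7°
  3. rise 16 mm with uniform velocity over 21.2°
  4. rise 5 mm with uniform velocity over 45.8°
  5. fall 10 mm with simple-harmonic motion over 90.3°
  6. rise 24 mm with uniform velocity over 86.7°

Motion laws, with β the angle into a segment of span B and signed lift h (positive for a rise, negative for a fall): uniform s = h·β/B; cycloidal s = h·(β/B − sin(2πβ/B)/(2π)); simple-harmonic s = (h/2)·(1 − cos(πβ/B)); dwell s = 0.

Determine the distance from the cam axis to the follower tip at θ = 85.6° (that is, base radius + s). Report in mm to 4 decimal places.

seg 1 [0°–51.3°] cycloidal, h=19: full span → s += 19 → s = 19.0000
seg 2 [51.3°–116°] cycloidal, h=24: θ=85.6° here. β=34.3, B=64.7. 24·(0.5301 − sin(2π·0.5301)/(2π)) = 13.4424 → s = 32.4424
radial distance = base radius + s = 41 + 32.4424 = 73.4424

73.4424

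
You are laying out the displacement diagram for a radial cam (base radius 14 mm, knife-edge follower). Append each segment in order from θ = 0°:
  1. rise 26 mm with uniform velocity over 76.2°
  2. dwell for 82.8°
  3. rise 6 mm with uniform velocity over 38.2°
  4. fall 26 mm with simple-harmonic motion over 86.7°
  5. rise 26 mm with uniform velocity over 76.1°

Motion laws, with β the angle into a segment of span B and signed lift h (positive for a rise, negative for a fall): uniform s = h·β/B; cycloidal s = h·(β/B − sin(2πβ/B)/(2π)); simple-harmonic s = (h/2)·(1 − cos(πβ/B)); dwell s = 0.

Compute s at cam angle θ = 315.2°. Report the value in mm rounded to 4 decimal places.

seg 1 [0°–76.2°] uniform, h=26: full span → s += 26 → s = 26.0000
seg 2 [76.2°–159°] dwell: s stays 26.0000
seg 3 [159°–197.2°] uniform, h=6: full span → s += 6 → s = 32.0000
seg 4 [197.2°–283.9°] simple-harmonic, h=-26: full span → s += -26 → s = 6.0000
seg 5 [283.9°–360°] uniform, h=26: θ=315.2° here. β=31.3, B=76.1. 26·31.3/76.1 = 10.6938 → s = 16.6938

16.6938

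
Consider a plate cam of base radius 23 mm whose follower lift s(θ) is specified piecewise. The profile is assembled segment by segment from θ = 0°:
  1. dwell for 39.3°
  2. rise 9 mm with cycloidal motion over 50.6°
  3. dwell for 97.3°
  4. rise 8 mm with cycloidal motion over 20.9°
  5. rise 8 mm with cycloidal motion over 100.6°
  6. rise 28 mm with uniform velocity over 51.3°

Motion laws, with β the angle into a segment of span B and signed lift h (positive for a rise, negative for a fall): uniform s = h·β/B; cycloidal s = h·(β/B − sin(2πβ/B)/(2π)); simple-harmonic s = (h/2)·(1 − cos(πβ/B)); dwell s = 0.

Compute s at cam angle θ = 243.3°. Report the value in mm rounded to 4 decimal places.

seg 1 [0°–39.3°] dwell: s stays 0.0000
seg 2 [39.3°–89.9°] cycloidal, h=9: full span → s += 9 → s = 9.0000
seg 3 [89.9°–187.2°] dwell: s stays 9.0000
seg 4 [187.2°–208.1°] cycloidal, h=8: full span → s += 8 → s = 17.0000
seg 5 [208.1°–308.7°] cycloidal, h=8: θ=243.3° here. β=35.2, B=100.6. 8·(0.3499 − sin(2π·0.3499)/(2π)) = 1.7687 → s = 18.7687

18.7687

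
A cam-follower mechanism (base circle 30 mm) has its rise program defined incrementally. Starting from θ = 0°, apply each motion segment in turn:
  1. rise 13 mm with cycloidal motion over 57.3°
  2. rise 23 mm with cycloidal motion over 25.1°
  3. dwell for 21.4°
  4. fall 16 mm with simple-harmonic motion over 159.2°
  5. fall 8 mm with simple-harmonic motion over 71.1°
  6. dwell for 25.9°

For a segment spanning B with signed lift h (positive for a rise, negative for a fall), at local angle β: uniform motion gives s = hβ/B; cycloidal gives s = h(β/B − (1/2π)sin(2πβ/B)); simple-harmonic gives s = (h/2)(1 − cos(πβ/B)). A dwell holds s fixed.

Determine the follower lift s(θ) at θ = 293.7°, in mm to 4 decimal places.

seg 1 [0°–57.3°] cycloidal, h=13: full span → s += 13 → s = 13.0000
seg 2 [57.3°–82.4°] cycloidal, h=23: full span → s += 23 → s = 36.0000
seg 3 [82.4°–103.8°] dwell: s stays 36.0000
seg 4 [103.8°–263°] simple-harmonic, h=-16: full span → s += -16 → s = 20.0000
seg 5 [263°–334.1°] simple-harmonic, h=-8: θ=293.7° here. β=30.7, B=71.1. -8/2·(1 − cos(π·0.4318)) = -3.1493 → s = 16.8507

16.8507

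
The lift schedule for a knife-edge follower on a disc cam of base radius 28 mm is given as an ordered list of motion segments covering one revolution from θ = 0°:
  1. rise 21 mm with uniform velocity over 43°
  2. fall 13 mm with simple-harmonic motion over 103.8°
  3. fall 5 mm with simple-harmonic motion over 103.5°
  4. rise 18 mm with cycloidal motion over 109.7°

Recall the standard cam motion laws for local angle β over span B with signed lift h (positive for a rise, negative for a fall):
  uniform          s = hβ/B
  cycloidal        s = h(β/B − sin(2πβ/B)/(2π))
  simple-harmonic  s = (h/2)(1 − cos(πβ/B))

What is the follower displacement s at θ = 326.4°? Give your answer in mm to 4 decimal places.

seg 1 [0°–43°] uniform, h=21: full span → s += 21 → s = 21.0000
seg 2 [43°–146.8°] simple-harmonic, h=-13: full span → s += -13 → s = 8.0000
seg 3 [146.8°–250.3°] simple-harmonic, h=-5: full span → s += -5 → s = 3.0000
seg 4 [250.3°–360°] cycloidal, h=18: θ=326.4° here. β=76.1, B=109.7. 18·(0.6937 − sin(2π·0.6937)/(2π)) = 15.1743 → s = 18.1743

18.1743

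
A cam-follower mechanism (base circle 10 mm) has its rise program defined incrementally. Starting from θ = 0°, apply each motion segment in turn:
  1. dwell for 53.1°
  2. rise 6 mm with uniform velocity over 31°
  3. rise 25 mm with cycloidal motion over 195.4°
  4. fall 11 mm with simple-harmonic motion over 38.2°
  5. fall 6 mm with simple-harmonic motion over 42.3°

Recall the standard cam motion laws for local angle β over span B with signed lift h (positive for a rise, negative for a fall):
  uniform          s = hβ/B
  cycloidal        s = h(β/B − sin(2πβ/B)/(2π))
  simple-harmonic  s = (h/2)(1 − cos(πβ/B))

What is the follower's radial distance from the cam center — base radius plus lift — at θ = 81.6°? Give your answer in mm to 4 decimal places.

seg 1 [0°–53.1°] dwell: s stays 0.0000
seg 2 [53.1°–84.1°] uniform, h=6: θ=81.6° here. β=28.5, B=31. 6·28.5/31 = 5.5161 → s = 5.5161
radial distance = base radius + s = 10 + 5.5161 = 15.5161

15.5161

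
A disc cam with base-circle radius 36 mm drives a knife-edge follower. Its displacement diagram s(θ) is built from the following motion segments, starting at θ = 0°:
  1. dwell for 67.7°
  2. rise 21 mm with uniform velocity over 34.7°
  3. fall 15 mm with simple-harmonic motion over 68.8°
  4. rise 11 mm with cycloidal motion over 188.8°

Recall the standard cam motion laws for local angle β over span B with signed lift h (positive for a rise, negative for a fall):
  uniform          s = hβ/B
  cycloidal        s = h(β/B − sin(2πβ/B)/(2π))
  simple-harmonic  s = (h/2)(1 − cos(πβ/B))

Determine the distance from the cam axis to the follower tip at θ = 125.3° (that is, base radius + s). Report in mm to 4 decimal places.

seg 1 [0°–67.7°] dwell: s stays 0.0000
seg 2 [67.7°–102.4°] uniform, h=21: full span → s += 21 → s = 21.0000
seg 3 [102.4°–171.2°] simple-harmonic, h=-15: θ=125.3° here. β=22.9, B=68.8. -15/2·(1 − cos(π·0.3328)) = -3.7401 → s = 17.2599
radial distance = base radius + s = 36 + 17.2599 = 53.2599

53.2599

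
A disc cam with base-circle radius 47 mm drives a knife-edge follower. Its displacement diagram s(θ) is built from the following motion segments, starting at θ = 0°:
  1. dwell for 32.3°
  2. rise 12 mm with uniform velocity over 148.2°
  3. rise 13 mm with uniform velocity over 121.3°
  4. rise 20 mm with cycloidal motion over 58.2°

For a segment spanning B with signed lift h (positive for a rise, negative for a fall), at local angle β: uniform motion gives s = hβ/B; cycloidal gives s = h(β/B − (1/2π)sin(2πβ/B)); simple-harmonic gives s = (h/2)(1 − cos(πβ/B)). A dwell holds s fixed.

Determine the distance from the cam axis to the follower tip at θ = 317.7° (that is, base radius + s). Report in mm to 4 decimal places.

seg 1 [0°–32.3°] dwell: s stays 0.0000
seg 2 [32.3°–180.5°] uniform, h=12: full span → s += 12 → s = 12.0000
seg 3 [180.5°–301.8°] uniform, h=13: full span → s += 13 → s = 25.0000
seg 4 [301.8°–360°] cycloidal, h=20: θ=317.7° here. β=15.9, B=58.2. 20·(0.2732 − sin(2π·0.2732)/(2π)) = 2.3146 → s = 27.3146
radial distance = base radius + s = 47 + 27.3146 = 74.3146

74.3146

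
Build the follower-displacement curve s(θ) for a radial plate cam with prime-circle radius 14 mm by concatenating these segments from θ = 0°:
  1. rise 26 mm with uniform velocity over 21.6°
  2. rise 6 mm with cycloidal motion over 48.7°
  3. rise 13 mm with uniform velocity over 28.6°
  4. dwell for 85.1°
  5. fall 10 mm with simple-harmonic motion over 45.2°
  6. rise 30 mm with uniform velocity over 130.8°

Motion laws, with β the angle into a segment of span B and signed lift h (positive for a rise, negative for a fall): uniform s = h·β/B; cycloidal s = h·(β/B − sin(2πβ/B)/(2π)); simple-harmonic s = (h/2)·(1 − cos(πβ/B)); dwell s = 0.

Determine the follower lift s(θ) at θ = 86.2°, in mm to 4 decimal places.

seg 1 [0°–21.6°] uniform, h=26: full span → s += 26 → s = 26.0000
seg 2 [21.6°–70.3°] cycloidal, h=6: full span → s += 6 → s = 32.0000
seg 3 [70.3°–98.9°] uniform, h=13: θ=86.2° here. β=15.9, B=28.6. 13·15.9/28.6 = 7.2273 → s = 39.2273

39.2273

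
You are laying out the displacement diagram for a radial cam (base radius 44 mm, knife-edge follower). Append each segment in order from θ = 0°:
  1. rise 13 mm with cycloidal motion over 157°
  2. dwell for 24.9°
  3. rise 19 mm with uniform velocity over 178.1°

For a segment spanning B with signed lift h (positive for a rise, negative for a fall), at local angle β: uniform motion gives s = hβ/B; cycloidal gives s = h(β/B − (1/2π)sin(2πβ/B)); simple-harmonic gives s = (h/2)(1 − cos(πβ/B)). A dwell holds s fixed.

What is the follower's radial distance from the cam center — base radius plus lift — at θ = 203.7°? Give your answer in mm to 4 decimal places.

seg 1 [0°–157°] cycloidal, h=13: full span → s += 13 → s = 13.0000
seg 2 [157°–181.9°] dwell: s stays 13.0000
seg 3 [181.9°–360°] uniform, h=19: θ=203.7° here. β=21.8, B=178.1. 19·21.8/178.1 = 2.3257 → s = 15.3257
radial distance = base radius + s = 44 + 15.3257 = 59.3257

59.3257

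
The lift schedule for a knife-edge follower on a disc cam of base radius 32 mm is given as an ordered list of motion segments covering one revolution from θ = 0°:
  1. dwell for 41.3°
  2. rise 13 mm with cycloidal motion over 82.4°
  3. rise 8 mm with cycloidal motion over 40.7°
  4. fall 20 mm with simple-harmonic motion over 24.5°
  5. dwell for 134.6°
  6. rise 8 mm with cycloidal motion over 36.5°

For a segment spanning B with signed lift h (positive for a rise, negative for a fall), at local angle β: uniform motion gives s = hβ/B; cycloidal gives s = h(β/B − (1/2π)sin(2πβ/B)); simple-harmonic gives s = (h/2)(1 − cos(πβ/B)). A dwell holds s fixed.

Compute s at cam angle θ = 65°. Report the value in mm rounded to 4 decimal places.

seg 1 [0°–41.3°] dwell: s stays 0.0000
seg 2 [41.3°–123.7°] cycloidal, h=13: θ=65° here. β=23.7, B=82.4. 13·(0.2876 − sin(2π·0.2876)/(2π)) = 1.7276 → s = 1.7276

1.7276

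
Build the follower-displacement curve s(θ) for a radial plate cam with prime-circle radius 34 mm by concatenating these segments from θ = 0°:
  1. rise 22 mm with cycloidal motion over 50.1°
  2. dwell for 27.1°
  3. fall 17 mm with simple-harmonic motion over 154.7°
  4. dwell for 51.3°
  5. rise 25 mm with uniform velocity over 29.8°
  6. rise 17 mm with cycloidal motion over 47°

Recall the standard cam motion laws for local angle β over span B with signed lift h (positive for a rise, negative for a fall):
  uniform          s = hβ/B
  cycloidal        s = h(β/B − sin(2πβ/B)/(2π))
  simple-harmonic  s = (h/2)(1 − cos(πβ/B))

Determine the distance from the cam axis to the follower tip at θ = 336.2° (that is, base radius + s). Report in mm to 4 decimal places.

seg 1 [0°–50.1°] cycloidal, h=22: full span → s += 22 → s = 22.0000
seg 2 [50.1°–77.2°] dwell: s stays 22.0000
seg 3 [77.2°–231.9°] simple-harmonic, h=-17: full span → s += -17 → s = 5.0000
seg 4 [231.9°–283.2°] dwell: s stays 5.0000
seg 5 [283.2°–313°] uniform, h=25: full span → s += 25 → s = 30.0000
seg 6 [313°–360°] cycloidal, h=17: θ=336.2° here. β=23.2, B=47. 17·(0.4936 − sin(2π·0.4936)/(2π)) = 8.2830 → s = 38.2830
radial distance = base radius + s = 34 + 38.2830 = 72.2830

72.2830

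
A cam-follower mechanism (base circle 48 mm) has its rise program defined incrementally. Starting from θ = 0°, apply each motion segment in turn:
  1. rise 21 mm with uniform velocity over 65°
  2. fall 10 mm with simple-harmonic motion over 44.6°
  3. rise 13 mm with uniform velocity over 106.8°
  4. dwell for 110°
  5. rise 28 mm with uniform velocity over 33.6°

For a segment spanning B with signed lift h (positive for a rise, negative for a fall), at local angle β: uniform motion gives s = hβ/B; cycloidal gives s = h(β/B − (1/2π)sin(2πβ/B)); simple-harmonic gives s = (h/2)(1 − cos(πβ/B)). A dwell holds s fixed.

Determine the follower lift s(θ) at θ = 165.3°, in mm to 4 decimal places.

seg 1 [0°–65°] uniform, h=21: full span → s += 21 → s = 21.0000
seg 2 [65°–109.6°] simple-harmonic, h=-10: full span → s += -10 → s = 11.0000
seg 3 [109.6°–216.4°] uniform, h=13: θ=165.3° here. β=55.7, B=106.8. 13·55.7/106.8 = 6.7800 → s = 17.7800

17.7800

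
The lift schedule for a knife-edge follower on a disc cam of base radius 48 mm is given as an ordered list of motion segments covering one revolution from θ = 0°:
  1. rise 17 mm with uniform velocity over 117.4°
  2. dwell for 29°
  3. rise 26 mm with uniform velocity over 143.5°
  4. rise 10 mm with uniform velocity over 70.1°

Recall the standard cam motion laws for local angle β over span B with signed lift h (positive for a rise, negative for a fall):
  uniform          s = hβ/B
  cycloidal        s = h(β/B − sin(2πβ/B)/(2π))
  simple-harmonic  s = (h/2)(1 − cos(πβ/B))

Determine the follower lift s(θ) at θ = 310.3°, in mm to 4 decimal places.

seg 1 [0°–117.4°] uniform, h=17: full span → s += 17 → s = 17.0000
seg 2 [117.4°–146.4°] dwell: s stays 17.0000
seg 3 [146.4°–289.9°] uniform, h=26: full span → s += 26 → s = 43.0000
seg 4 [289.9°–360°] uniform, h=10: θ=310.3° here. β=20.4, B=70.1. 10·20.4/70.1 = 2.9101 → s = 45.9101

45.9101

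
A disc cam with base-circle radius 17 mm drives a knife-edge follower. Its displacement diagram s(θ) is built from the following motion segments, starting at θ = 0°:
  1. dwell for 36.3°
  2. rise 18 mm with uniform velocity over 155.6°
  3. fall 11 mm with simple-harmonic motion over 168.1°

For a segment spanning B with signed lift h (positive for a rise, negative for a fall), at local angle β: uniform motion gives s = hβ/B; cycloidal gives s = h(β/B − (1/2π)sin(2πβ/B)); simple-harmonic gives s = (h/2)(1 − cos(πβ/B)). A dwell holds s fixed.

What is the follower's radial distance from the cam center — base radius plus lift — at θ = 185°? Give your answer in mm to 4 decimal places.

seg 1 [0°–36.3°] dwell: s stays 0.0000
seg 2 [36.3°–191.9°] uniform, h=18: θ=185° here. β=148.7, B=155.6. 18·148.7/155.6 = 17.2018 → s = 17.2018
radial distance = base radius + s = 17 + 17.2018 = 34.2018

34.2018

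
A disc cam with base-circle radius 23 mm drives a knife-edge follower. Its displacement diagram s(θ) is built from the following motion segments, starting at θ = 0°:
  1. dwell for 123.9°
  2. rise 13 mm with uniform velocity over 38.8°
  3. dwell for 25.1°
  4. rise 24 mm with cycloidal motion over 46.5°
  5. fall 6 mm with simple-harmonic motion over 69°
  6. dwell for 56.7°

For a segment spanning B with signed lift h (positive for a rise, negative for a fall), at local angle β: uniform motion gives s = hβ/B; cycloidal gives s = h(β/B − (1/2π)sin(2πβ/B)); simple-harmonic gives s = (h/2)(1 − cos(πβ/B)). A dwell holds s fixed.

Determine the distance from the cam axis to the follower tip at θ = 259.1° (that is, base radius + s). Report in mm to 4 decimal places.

seg 1 [0°–123.9°] dwell: s stays 0.0000
seg 2 [123.9°–162.7°] uniform, h=13: full span → s += 13 → s = 13.0000
seg 3 [162.7°–187.8°] dwell: s stays 13.0000
seg 4 [187.8°–234.3°] cycloidal, h=24: full span → s += 24 → s = 37.0000
seg 5 [234.3°–303.3°] simple-harmonic, h=-6: θ=259.1° here. β=24.8, B=69. -6/2·(1 − cos(π·0.3594)) = -1.7177 → s = 35.2823
radial distance = base radius + s = 23 + 35.2823 = 58.2823

58.2823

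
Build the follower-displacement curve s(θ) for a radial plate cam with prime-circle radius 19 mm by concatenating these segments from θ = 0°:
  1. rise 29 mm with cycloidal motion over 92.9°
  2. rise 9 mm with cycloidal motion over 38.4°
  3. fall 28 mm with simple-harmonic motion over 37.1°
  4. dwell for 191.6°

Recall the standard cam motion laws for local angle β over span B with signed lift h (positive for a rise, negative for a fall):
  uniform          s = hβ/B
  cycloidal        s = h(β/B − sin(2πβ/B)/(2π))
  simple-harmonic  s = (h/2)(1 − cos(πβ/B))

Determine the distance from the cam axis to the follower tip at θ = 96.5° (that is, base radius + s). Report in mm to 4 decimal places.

seg 1 [0°–92.9°] cycloidal, h=29: full span → s += 29 → s = 29.0000
seg 2 [92.9°–131.3°] cycloidal, h=9: θ=96.5° here. β=3.6, B=38.4. 9·(0.0937 − sin(2π·0.0937)/(2π)) = 0.0480 → s = 29.0480
radial distance = base radius + s = 19 + 29.0480 = 48.0480

48.0480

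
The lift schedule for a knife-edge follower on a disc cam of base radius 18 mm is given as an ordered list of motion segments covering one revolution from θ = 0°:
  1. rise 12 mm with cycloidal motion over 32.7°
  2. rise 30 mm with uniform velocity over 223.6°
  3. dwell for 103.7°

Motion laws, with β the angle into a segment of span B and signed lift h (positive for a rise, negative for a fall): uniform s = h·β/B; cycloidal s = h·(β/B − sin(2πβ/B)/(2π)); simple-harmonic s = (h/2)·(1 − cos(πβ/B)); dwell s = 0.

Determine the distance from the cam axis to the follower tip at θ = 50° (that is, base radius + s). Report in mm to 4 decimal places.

seg 1 [0°–32.7°] cycloidal, h=12: full span → s += 12 → s = 12.0000
seg 2 [32.7°–256.3°] uniform, h=30: θ=50° here. β=17.3, B=223.6. 30·17.3/223.6 = 2.3211 → s = 14.3211
radial distance = base radius + s = 18 + 14.3211 = 32.3211

32.3211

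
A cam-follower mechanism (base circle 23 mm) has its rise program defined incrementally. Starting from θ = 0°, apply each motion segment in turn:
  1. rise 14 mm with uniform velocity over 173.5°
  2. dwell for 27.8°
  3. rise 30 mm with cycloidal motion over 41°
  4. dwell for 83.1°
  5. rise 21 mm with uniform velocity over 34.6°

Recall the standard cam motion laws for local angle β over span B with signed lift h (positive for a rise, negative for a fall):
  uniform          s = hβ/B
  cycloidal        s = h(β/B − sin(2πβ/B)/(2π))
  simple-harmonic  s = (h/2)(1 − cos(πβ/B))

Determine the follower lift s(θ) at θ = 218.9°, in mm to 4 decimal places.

seg 1 [0°–173.5°] uniform, h=14: full span → s += 14 → s = 14.0000
seg 2 [173.5°–201.3°] dwell: s stays 14.0000
seg 3 [201.3°–242.3°] cycloidal, h=30: θ=218.9° here. β=17.6, B=41. 30·(0.4293 − sin(2π·0.4293)/(2π)) = 10.8253 → s = 24.8253

24.8253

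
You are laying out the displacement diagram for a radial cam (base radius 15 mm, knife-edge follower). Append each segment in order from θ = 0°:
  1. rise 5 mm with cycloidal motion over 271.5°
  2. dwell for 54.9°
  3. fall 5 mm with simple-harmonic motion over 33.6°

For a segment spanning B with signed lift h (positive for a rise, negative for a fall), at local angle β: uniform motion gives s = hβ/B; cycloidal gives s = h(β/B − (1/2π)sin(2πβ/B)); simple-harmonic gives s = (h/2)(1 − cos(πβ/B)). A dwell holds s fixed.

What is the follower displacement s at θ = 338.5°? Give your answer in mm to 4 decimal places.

seg 1 [0°–271.5°] cycloidal, h=5: full span → s += 5 → s = 5.0000
seg 2 [271.5°–326.4°] dwell: s stays 5.0000
seg 3 [326.4°–360°] simple-harmonic, h=-5: θ=338.5° here. β=12.1, B=33.6. -5/2·(1 − cos(π·0.3601)) = -1.4364 → s = 3.5636

3.5636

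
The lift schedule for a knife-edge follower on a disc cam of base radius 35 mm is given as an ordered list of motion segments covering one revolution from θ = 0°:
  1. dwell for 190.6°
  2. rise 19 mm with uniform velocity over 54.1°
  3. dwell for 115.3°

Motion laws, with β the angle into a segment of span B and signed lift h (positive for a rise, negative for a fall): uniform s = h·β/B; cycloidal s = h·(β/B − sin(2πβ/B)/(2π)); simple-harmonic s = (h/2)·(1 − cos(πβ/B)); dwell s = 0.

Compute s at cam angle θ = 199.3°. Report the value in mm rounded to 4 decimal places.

seg 1 [0°–190.6°] dwell: s stays 0.0000
seg 2 [190.6°–244.7°] uniform, h=19: θ=199.3° here. β=8.7, B=54.1. 19·8.7/54.1 = 3.0555 → s = 3.0555

3.0555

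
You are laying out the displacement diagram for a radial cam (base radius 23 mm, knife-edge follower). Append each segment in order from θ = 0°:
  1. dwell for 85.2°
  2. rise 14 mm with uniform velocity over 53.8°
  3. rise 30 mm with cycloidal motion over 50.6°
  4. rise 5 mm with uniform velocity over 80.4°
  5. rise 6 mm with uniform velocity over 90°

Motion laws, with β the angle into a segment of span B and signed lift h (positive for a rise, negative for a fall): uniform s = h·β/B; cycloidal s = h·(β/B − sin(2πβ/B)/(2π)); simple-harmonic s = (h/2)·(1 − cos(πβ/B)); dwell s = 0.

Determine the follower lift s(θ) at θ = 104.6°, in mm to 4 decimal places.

seg 1 [0°–85.2°] dwell: s stays 0.0000
seg 2 [85.2°–139°] uniform, h=14: θ=104.6° here. β=19.4, B=53.8. 14·19.4/53.8 = 5.0483 → s = 5.0483

5.0483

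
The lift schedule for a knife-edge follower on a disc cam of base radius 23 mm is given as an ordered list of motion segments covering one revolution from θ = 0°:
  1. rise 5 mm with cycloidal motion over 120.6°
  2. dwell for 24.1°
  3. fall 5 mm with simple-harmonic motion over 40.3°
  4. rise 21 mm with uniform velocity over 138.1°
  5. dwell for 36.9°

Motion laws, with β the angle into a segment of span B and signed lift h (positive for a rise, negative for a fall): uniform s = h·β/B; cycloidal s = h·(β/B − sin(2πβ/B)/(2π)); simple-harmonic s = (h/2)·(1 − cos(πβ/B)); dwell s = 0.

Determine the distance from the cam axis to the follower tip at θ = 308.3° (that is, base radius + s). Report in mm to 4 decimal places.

seg 1 [0°–120.6°] cycloidal, h=5: full span → s += 5 → s = 5.0000
seg 2 [120.6°–144.7°] dwell: s stays 5.0000
seg 3 [144.7°–185°] simple-harmonic, h=-5: full span → s += -5 → s = 0.0000
seg 4 [185°–323.1°] uniform, h=21: θ=308.3° here. β=123.3, B=138.1. 21·123.3/138.1 = 18.7495 → s = 18.7495
radial distance = base radius + s = 23 + 18.7495 = 41.7495

41.7495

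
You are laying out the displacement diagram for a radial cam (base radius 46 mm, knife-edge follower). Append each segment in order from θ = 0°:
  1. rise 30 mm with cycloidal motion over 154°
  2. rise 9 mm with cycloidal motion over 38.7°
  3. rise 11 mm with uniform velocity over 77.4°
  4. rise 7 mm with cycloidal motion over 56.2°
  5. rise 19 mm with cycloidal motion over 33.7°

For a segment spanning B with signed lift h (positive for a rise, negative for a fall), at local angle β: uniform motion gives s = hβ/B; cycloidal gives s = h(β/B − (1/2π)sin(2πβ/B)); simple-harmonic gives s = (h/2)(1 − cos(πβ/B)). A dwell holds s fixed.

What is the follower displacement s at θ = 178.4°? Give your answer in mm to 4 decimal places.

seg 1 [0°–154°] cycloidal, h=30: full span → s += 30 → s = 30.0000
seg 2 [154°–192.7°] cycloidal, h=9: θ=178.4° here. β=24.4, B=38.7. 9·(0.6305 − sin(2π·0.6305)/(2π)) = 6.7216 → s = 36.7216

36.7216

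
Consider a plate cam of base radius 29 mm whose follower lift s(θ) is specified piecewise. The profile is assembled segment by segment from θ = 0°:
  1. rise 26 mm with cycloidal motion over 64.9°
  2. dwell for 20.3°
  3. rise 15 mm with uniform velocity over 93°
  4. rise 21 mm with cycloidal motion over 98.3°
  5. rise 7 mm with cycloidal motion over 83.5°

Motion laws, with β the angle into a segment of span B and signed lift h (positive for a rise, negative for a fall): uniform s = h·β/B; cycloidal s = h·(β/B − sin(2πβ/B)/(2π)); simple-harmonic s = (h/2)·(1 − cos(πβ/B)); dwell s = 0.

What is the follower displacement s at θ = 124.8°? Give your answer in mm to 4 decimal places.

seg 1 [0°–64.9°] cycloidal, h=26: full span → s += 26 → s = 26.0000
seg 2 [64.9°–85.2°] dwell: s stays 26.0000
seg 3 [85.2°–178.2°] uniform, h=15: θ=124.8° here. β=39.6, B=93. 15·39.6/93 = 6.3871 → s = 32.3871

32.3871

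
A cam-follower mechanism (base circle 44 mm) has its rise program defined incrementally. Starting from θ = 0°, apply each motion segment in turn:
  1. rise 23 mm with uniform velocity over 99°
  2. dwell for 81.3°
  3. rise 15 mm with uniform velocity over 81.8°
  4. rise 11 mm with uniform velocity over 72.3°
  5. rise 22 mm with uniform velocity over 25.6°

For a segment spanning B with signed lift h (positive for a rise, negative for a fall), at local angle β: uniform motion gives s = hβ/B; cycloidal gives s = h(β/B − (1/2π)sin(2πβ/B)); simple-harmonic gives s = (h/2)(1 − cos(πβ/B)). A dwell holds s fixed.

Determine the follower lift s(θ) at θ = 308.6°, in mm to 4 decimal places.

seg 1 [0°–99°] uniform, h=23: full span → s += 23 → s = 23.0000
seg 2 [99°–180.3°] dwell: s stays 23.0000
seg 3 [180.3°–262.1°] uniform, h=15: full span → s += 15 → s = 38.0000
seg 4 [262.1°–334.4°] uniform, h=11: θ=308.6° here. β=46.5, B=72.3. 11·46.5/72.3 = 7.0747 → s = 45.0747

45.0747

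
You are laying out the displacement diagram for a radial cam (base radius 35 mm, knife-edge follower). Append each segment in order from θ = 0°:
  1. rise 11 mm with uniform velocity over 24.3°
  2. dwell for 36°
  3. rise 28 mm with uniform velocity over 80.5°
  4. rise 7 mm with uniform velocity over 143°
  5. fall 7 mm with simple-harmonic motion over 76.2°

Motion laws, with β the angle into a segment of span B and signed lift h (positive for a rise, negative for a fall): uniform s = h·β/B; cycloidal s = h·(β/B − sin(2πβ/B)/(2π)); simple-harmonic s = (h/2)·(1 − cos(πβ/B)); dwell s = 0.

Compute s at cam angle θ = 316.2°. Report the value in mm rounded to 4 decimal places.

seg 1 [0°–24.3°] uniform, h=11: full span → s += 11 → s = 11.0000
seg 2 [24.3°–60.3°] dwell: s stays 11.0000
seg 3 [60.3°–140.8°] uniform, h=28: full span → s += 28 → s = 39.0000
seg 4 [140.8°–283.8°] uniform, h=7: full span → s += 7 → s = 46.0000
seg 5 [283.8°–360°] simple-harmonic, h=-7: θ=316.2° here. β=32.4, B=76.2. -7/2·(1 − cos(π·0.4252)) = -2.6850 → s = 43.3150

43.3150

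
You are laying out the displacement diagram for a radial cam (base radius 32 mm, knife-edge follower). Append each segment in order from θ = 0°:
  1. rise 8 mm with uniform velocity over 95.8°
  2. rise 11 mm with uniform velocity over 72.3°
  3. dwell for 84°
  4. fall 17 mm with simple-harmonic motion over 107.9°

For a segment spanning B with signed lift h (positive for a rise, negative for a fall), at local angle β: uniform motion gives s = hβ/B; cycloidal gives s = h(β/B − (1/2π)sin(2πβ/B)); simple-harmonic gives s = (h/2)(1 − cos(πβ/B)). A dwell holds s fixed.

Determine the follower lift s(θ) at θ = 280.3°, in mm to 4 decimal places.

seg 1 [0°–95.8°] uniform, h=8: full span → s += 8 → s = 8.0000
seg 2 [95.8°–168.1°] uniform, h=11: full span → s += 11 → s = 19.0000
seg 3 [168.1°–252.1°] dwell: s stays 19.0000
seg 4 [252.1°–360°] simple-harmonic, h=-17: θ=280.3° here. β=28.2, B=107.9. -17/2·(1 − cos(π·0.2614)) = -2.7077 → s = 16.2923

16.2923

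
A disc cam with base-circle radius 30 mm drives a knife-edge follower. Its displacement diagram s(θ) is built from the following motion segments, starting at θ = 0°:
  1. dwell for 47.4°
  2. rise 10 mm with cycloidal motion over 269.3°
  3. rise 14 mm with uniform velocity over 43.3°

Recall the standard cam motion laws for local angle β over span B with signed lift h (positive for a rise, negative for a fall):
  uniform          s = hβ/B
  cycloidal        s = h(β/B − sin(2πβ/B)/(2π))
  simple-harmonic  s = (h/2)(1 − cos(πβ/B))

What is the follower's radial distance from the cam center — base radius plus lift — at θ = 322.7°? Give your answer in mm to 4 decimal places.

seg 1 [0°–47.4°] dwell: s stays 0.0000
seg 2 [47.4°–316.7°] cycloidal, h=10: full span → s += 10 → s = 10.0000
seg 3 [316.7°–360°] uniform, h=14: θ=322.7° here. β=6, B=43.3. 14·6/43.3 = 1.9400 → s = 11.9400
radial distance = base radius + s = 30 + 11.9400 = 41.9400

41.9400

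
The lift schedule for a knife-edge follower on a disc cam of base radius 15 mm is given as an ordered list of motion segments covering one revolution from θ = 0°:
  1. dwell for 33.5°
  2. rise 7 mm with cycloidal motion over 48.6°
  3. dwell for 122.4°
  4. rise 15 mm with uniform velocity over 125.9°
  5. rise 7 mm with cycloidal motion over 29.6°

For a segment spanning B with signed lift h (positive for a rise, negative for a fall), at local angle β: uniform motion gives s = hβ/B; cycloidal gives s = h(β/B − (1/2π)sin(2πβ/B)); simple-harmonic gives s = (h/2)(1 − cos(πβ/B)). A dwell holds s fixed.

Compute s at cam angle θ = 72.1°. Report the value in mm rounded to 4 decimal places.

seg 1 [0°–33.5°] dwell: s stays 0.0000
seg 2 [33.5°–82.1°] cycloidal, h=7: θ=72.1° here. β=38.6, B=48.6. 7·(0.7942 − sin(2π·0.7942)/(2π)) = 6.6310 → s = 6.6310

6.6310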